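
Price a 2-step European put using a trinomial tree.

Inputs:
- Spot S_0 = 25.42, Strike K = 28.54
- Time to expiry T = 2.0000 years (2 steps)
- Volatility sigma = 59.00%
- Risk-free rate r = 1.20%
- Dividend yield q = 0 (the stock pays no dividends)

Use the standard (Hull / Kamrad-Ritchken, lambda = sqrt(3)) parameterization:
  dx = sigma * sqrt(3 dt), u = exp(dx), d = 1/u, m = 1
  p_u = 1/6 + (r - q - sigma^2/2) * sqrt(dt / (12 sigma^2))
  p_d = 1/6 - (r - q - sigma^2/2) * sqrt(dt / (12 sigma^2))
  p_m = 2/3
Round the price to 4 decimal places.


dt = T/N = 1.000000; dx = sigma*sqrt(3*dt) = 1.021910
u = exp(dx) = 2.778497; d = 1/u = 0.359907
p_u = 0.087379, p_m = 0.666667, p_d = 0.245954
Discount per step: exp(-r*dt) = 0.988072
Stock lattice S(k, j) with j the centered position index:
  k=0: S(0,+0) = 25.4200
  k=1: S(1,-1) = 9.1488; S(1,+0) = 25.4200; S(1,+1) = 70.6294
  k=2: S(2,-2) = 3.2927; S(2,-1) = 9.1488; S(2,+0) = 25.4200; S(2,+1) = 70.6294; S(2,+2) = 196.2435
Terminal payoffs V(N, j) = max(K - S_T, 0):
  V(2,-2) = 25.247272; V(2,-1) = 19.391167; V(2,+0) = 3.120000; V(2,+1) = 0.000000; V(2,+2) = 0.000000
Backward induction: V(k, j) = exp(-r*dt) * [p_u * V(k+1, j+1) + p_m * V(k+1, j) + p_d * V(k+1, j-1)]
  V(1,-1) = exp(-r*dt) * [p_u*3.120000 + p_m*19.391167 + p_d*25.247272] = 19.178221
  V(1,+0) = exp(-r*dt) * [p_u*0.000000 + p_m*3.120000 + p_d*19.391167] = 6.767643
  V(1,+1) = exp(-r*dt) * [p_u*0.000000 + p_m*0.000000 + p_d*3.120000] = 0.758224
  V(0,+0) = exp(-r*dt) * [p_u*0.758224 + p_m*6.767643 + p_d*19.178221] = 9.184111

Answer: Price = V(0,0) = 9.1841


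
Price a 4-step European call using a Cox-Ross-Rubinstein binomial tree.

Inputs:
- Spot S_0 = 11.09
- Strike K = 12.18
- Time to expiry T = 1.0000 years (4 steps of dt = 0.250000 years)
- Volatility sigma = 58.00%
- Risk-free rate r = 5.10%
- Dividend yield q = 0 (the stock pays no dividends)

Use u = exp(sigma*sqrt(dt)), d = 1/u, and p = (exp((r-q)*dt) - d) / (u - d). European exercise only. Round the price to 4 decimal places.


dt = T/N = 0.250000
u = exp(sigma*sqrt(dt)) = 1.336427; d = 1/u = 0.748264
p = (exp((r-q)*dt) - d) / (u - d) = 0.449820
Discount per step: exp(-r*dt) = 0.987331
Stock lattice S(k, i) with i counting down-moves:
  k=0: S(0,0) = 11.0900
  k=1: S(1,0) = 14.8210; S(1,1) = 8.2982
  k=2: S(2,0) = 19.8072; S(2,1) = 11.0900; S(2,2) = 6.2093
  k=3: S(3,0) = 26.4708; S(3,1) = 14.8210; S(3,2) = 8.2982; S(3,3) = 4.6462
  k=4: S(4,0) = 35.3764; S(4,1) = 19.8072; S(4,2) = 11.0900; S(4,3) = 6.2093; S(4,4) = 3.4766
Terminal payoffs V(N, i) = max(S_T - K, 0):
  V(4,0) = 23.196360; V(4,1) = 7.627166; V(4,2) = 0.000000; V(4,3) = 0.000000; V(4,4) = 0.000000
Backward induction: V(k, i) = exp(-r*dt) * [p * V(k+1, i) + (1-p) * V(k+1, i+1)].
  V(3,0) = exp(-r*dt) * [p*23.196360 + (1-p)*7.627166] = 14.445151
  V(3,1) = exp(-r*dt) * [p*7.627166 + (1-p)*0.000000] = 3.387388
  V(3,2) = exp(-r*dt) * [p*0.000000 + (1-p)*0.000000] = 0.000000
  V(3,3) = exp(-r*dt) * [p*0.000000 + (1-p)*0.000000] = 0.000000
  V(2,0) = exp(-r*dt) * [p*14.445151 + (1-p)*3.387388] = 8.255463
  V(2,1) = exp(-r*dt) * [p*3.387388 + (1-p)*0.000000] = 1.504412
  V(2,2) = exp(-r*dt) * [p*0.000000 + (1-p)*0.000000] = 0.000000
  V(1,0) = exp(-r*dt) * [p*8.255463 + (1-p)*1.504412] = 4.483639
  V(1,1) = exp(-r*dt) * [p*1.504412 + (1-p)*0.000000] = 0.668142
  V(0,0) = exp(-r*dt) * [p*4.483639 + (1-p)*0.668142] = 2.354221

Answer: Price = V(0,0) = 2.3542


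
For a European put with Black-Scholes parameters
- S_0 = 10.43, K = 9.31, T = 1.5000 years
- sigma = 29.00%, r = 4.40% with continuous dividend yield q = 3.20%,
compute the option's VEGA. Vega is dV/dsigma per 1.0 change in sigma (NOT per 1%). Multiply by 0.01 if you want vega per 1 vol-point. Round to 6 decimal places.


d1 = 0.5481005776; d2 = 0.1929245649
phi(d1) = 0.3433016903; exp(-qT) = 0.9531337871; exp(-rT) = 0.9361308643
Vega = S * exp(-qT) * phi(d1) * sqrt(T) = 10.4300 * 0.9531337871 * 0.3433016903 * 1.2247448714 = 4.179841

Answer: Vega = 4.179841


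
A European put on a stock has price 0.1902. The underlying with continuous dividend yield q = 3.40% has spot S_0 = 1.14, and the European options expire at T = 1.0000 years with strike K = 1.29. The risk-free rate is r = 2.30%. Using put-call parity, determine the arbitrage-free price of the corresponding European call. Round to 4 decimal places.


Put-call parity: C - P = S_0 * exp(-qT) - K * exp(-rT).
S_0 * exp(-qT) = 1.1400 * 0.96657150 = 1.10189152
K * exp(-rT) = 1.2900 * 0.97726248 = 1.26066860
C = P + S*exp(-qT) - K*exp(-rT)
C = 0.1902 + 1.10189152 - 1.26066860 = 0.0314

Answer: Call price = 0.0314


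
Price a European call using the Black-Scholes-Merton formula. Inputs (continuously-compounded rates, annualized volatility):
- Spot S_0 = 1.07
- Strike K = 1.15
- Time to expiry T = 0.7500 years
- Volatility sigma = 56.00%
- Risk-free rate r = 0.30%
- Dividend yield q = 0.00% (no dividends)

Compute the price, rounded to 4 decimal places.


Answer: Price = 0.1759

Derivation:
d1 = (ln(S/K) + (r - q + 0.5*sigma^2) * T) / (sigma * sqrt(T)) = 0.09845205
d2 = d1 - sigma * sqrt(T) = -0.38652218
exp(-rT) = 0.99775253; exp(-qT) = 1.00000000
C = S_0 * exp(-qT) * N(d1) - K * exp(-rT) * N(d2)
N(d1) = 0.53921333; N(d2) = 0.34955499
C = 1.0700 * 1.00000000 * 0.53921333 - 1.1500 * 0.99775253 * 0.34955499 = 0.1759


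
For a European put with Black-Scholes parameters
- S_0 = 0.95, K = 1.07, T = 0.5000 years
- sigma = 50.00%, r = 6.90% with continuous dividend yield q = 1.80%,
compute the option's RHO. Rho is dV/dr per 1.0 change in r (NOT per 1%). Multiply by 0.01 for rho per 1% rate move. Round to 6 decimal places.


Answer: Rho = -0.346516

Derivation:
d1 = -0.0875453148; d2 = -0.4410987053
phi(d1) = 0.3974164227; exp(-qT) = 0.9910403788; exp(-rT) = 0.9660883397
N(-d2) = 0.6704292296
Rho = -K*T*exp(-rT)*N(-d2) = -1.0700 * 0.5000 * 0.9660883397 * 0.6704292296 = -0.346516


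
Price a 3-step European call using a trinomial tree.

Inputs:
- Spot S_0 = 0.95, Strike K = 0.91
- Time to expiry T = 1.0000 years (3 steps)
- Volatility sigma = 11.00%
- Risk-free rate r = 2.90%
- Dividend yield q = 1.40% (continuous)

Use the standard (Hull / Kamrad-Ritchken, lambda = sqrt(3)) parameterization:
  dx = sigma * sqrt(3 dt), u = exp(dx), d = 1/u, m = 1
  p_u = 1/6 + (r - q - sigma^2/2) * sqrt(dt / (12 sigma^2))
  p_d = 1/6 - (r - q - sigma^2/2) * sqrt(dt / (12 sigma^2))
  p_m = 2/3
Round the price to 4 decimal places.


Answer: Price = V(0,0) = 0.0727

Derivation:
dt = T/N = 0.333333; dx = sigma*sqrt(3*dt) = 0.110000
u = exp(dx) = 1.116278; d = 1/u = 0.895834
p_u = 0.180227, p_m = 0.666667, p_d = 0.153106
Discount per step: exp(-r*dt) = 0.990380
Stock lattice S(k, j) with j the centered position index:
  k=0: S(0,+0) = 0.9500
  k=1: S(1,-1) = 0.8510; S(1,+0) = 0.9500; S(1,+1) = 1.0605
  k=2: S(2,-2) = 0.7624; S(2,-1) = 0.8510; S(2,+0) = 0.9500; S(2,+1) = 1.0605; S(2,+2) = 1.1838
  k=3: S(3,-3) = 0.6830; S(3,-2) = 0.7624; S(3,-1) = 0.8510; S(3,+0) = 0.9500; S(3,+1) = 1.0605; S(3,+2) = 1.1838; S(3,+3) = 1.3214
Terminal payoffs V(N, j) = max(S_T - K, 0):
  V(3,-3) = 0.000000; V(3,-2) = 0.000000; V(3,-1) = 0.000000; V(3,+0) = 0.040000; V(3,+1) = 0.150464; V(3,+2) = 0.273773; V(3,+3) = 0.411420
Backward induction: V(k, j) = exp(-r*dt) * [p_u * V(k+1, j+1) + p_m * V(k+1, j) + p_d * V(k+1, j-1)]
  V(2,-2) = exp(-r*dt) * [p_u*0.000000 + p_m*0.000000 + p_d*0.000000] = 0.000000
  V(2,-1) = exp(-r*dt) * [p_u*0.040000 + p_m*0.000000 + p_d*0.000000] = 0.007140
  V(2,+0) = exp(-r*dt) * [p_u*0.150464 + p_m*0.040000 + p_d*0.000000] = 0.053267
  V(2,+1) = exp(-r*dt) * [p_u*0.273773 + p_m*0.150464 + p_d*0.040000] = 0.154276
  V(2,+2) = exp(-r*dt) * [p_u*0.411420 + p_m*0.273773 + p_d*0.150464] = 0.277011
  V(1,-1) = exp(-r*dt) * [p_u*0.053267 + p_m*0.007140 + p_d*0.000000] = 0.014222
  V(1,+0) = exp(-r*dt) * [p_u*0.154276 + p_m*0.053267 + p_d*0.007140] = 0.063790
  V(1,+1) = exp(-r*dt) * [p_u*0.277011 + p_m*0.154276 + p_d*0.053267] = 0.159383
  V(0,+0) = exp(-r*dt) * [p_u*0.159383 + p_m*0.063790 + p_d*0.014222] = 0.072723


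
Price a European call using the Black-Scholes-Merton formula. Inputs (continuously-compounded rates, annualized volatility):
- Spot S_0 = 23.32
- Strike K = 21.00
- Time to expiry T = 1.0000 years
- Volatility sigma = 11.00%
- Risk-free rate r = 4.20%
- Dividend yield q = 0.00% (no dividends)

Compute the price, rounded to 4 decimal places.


Answer: Price = 3.2844

Derivation:
d1 = (ln(S/K) + (r - q + 0.5*sigma^2) * T) / (sigma * sqrt(T)) = 1.38944476
d2 = d1 - sigma * sqrt(T) = 1.27944476
exp(-rT) = 0.95886978; exp(-qT) = 1.00000000
C = S_0 * exp(-qT) * N(d1) - K * exp(-rT) * N(d2)
N(d1) = 0.91765123; N(d2) = 0.89962976
C = 23.3200 * 1.00000000 * 0.91765123 - 21.0000 * 0.95886978 * 0.89962976 = 3.2844


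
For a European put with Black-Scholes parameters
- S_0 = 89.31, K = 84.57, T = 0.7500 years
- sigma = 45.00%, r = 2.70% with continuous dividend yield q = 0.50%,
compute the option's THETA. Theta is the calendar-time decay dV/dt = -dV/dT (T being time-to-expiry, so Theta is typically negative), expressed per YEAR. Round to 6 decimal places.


Answer: Theta = -7.616154

Derivation:
d1 = 0.3771287110; d2 = -0.0125827207
phi(d1) = 0.3715575310; exp(-qT) = 0.9962570225; exp(-rT) = 0.9799536543
Theta = -S*exp(-qT)*phi(d1)*sigma/(2*sqrt(T)) + r*K*exp(-rT)*N(-d2) - q*S*exp(-qT)*N(-d1)
N(-d1) = 0.3530389778; N(-d2) = 0.5050196468; sqrt(T) = 0.8660254038
Term 1 = -89.3100 * 0.9962570225 * 0.3715575310 * 0.4500 / (2 * 0.8660254038) = -8.5891352171
Term 2 = 0.0270 * 84.5700 * 0.9799536543 * 0.5050196468 = 1.1300402312
Term 3 = -0.0050 * 89.3100 * 0.9962570225 * 0.3530389778 = -0.1570594768
Theta = -8.5891352171 + (1.1300402312) + (-0.1570594768) = -7.616154


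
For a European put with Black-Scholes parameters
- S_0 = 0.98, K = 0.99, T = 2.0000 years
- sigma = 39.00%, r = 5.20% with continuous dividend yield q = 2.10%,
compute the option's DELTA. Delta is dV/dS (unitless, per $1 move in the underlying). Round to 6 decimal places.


Answer: Delta = -0.341142

Derivation:
d1 = 0.3697762850; d2 = -0.1817670043
phi(d1) = 0.3725791488; exp(-qT) = 0.9588697806; exp(-rT) = 0.9012252974
N(-d1) = 0.3557745933
Delta = -exp(-qT) * N(-d1) = -0.9588697806 * 0.3557745933 = -0.341142


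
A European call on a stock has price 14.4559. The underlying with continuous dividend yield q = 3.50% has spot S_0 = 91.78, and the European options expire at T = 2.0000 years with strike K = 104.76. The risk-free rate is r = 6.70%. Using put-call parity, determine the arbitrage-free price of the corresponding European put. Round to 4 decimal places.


Answer: Put price = 20.5029

Derivation:
Put-call parity: C - P = S_0 * exp(-qT) - K * exp(-rT).
S_0 * exp(-qT) = 91.7800 * 0.93239382 = 85.57510479
K * exp(-rT) = 104.7600 * 0.87459006 = 91.62205517
P = C - S*exp(-qT) + K*exp(-rT)
P = 14.4559 - 85.57510479 + 91.62205517 = 20.5029


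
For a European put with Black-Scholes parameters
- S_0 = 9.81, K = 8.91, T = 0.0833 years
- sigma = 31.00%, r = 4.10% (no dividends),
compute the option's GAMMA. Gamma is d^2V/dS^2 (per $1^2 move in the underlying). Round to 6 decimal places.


d1 = 1.1584249970; d2 = 1.0689536049
phi(d1) = 0.2039434009; exp(-qT) = 1.0000000000; exp(-rT) = 0.9965905255
Gamma = exp(-qT) * phi(d1) / (S * sigma * sqrt(T)) = 1.0000000000 * 0.2039434009 / (9.8100 * 0.3100 * 0.2886173938) = 0.232357

Answer: Gamma = 0.232357


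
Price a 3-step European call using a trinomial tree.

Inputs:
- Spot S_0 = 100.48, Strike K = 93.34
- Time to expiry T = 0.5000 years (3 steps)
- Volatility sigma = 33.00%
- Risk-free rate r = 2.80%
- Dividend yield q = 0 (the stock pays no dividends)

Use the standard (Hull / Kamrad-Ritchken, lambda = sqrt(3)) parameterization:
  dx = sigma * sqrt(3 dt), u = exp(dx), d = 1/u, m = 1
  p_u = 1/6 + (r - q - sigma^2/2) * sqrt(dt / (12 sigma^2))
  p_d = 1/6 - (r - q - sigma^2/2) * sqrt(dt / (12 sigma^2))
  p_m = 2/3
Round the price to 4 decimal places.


Answer: Price = V(0,0) = 13.9117

Derivation:
dt = T/N = 0.166667; dx = sigma*sqrt(3*dt) = 0.233345
u = exp(dx) = 1.262817; d = 1/u = 0.791880
p_u = 0.157221, p_m = 0.666667, p_d = 0.176113
Discount per step: exp(-r*dt) = 0.995344
Stock lattice S(k, j) with j the centered position index:
  k=0: S(0,+0) = 100.4800
  k=1: S(1,-1) = 79.5681; S(1,+0) = 100.4800; S(1,+1) = 126.8879
  k=2: S(2,-2) = 63.0084; S(2,-1) = 79.5681; S(2,+0) = 100.4800; S(2,+1) = 126.8879; S(2,+2) = 160.2362
  k=3: S(3,-3) = 49.8951; S(3,-2) = 63.0084; S(3,-1) = 79.5681; S(3,+0) = 100.4800; S(3,+1) = 126.8879; S(3,+2) = 160.2362; S(3,+3) = 202.3491
Terminal payoffs V(N, j) = max(S_T - K, 0):
  V(3,-3) = 0.000000; V(3,-2) = 0.000000; V(3,-1) = 0.000000; V(3,+0) = 7.140000; V(3,+1) = 33.547890; V(3,+2) = 66.896232; V(3,+3) = 109.009098
Backward induction: V(k, j) = exp(-r*dt) * [p_u * V(k+1, j+1) + p_m * V(k+1, j) + p_d * V(k+1, j-1)]
  V(2,-2) = exp(-r*dt) * [p_u*0.000000 + p_m*0.000000 + p_d*0.000000] = 0.000000
  V(2,-1) = exp(-r*dt) * [p_u*7.140000 + p_m*0.000000 + p_d*0.000000] = 1.117330
  V(2,+0) = exp(-r*dt) * [p_u*33.547890 + p_m*7.140000 + p_d*0.000000] = 9.987705
  V(2,+1) = exp(-r*dt) * [p_u*66.896232 + p_m*33.547890 + p_d*7.140000] = 33.981228
  V(2,+2) = exp(-r*dt) * [p_u*109.009098 + p_m*66.896232 + p_d*33.547890] = 67.329246
  V(1,-1) = exp(-r*dt) * [p_u*9.987705 + p_m*1.117330 + p_d*0.000000] = 2.304382
  V(1,+0) = exp(-r*dt) * [p_u*33.981228 + p_m*9.987705 + p_d*1.117330] = 12.141009
  V(1,+1) = exp(-r*dt) * [p_u*67.329246 + p_m*33.981228 + p_d*9.987705] = 34.835719
  V(0,+0) = exp(-r*dt) * [p_u*34.835719 + p_m*12.141009 + p_d*2.304382] = 13.911660


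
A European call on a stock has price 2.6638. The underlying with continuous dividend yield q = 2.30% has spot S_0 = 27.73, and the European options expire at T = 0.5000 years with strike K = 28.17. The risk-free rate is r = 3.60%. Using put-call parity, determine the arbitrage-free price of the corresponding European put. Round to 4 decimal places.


Put-call parity: C - P = S_0 * exp(-qT) - K * exp(-rT).
S_0 * exp(-qT) = 27.7300 * 0.98856587 = 27.41293164
K * exp(-rT) = 28.1700 * 0.98216103 = 27.66747628
P = C - S*exp(-qT) + K*exp(-rT)
P = 2.6638 - 27.41293164 + 27.66747628 = 2.9183

Answer: Put price = 2.9183


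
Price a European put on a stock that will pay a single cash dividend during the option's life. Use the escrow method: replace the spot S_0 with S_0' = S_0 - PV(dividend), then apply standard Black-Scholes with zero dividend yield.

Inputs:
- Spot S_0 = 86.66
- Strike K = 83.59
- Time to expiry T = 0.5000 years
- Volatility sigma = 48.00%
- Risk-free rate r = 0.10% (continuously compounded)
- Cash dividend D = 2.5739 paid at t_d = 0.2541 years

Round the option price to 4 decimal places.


PV(D) = D * exp(-r * t_d) = 2.5739 * 0.99974593 = 2.57324606
S_0' = S_0 - PV(D) = 86.6600 - 2.57324606 = 84.08675394
d1 = (ln(S_0'/K) + (r + sigma^2/2)*T) / (sigma*sqrt(T)) = 0.18863592
d2 = d1 - sigma*sqrt(T) = -0.15077533
exp(-rT) = 0.99950012
N(-d1) = 0.42518909; N(-d2) = 0.55992353
P = K * exp(-rT) * N(-d2) - S_0' * N(-d1) = 83.5900 * 0.99950012 * 0.55992353 - 84.08675394 * 0.42518909 = 11.0278

Answer: Price = 11.0278


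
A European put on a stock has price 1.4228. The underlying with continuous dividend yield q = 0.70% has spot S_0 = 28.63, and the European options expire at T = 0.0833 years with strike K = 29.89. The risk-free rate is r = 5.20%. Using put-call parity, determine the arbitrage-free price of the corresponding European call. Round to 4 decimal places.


Put-call parity: C - P = S_0 * exp(-qT) - K * exp(-rT).
S_0 * exp(-qT) = 28.6300 * 0.99941707 = 28.61331071
K * exp(-rT) = 29.8900 * 0.99567777 = 29.76080848
C = P + S*exp(-qT) - K*exp(-rT)
C = 1.4228 + 28.61331071 - 29.76080848 = 0.2753

Answer: Call price = 0.2753


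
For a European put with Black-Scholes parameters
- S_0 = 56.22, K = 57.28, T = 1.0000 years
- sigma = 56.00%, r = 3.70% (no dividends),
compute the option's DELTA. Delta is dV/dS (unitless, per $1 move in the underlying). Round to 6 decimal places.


d1 = 0.3127161479; d2 = -0.2472838521
phi(d1) = 0.3799049353; exp(-qT) = 1.0000000000; exp(-rT) = 0.9636761353
N(-d1) = 0.3772481631
Delta = -exp(-qT) * N(-d1) = -1.0000000000 * 0.3772481631 = -0.377248

Answer: Delta = -0.377248


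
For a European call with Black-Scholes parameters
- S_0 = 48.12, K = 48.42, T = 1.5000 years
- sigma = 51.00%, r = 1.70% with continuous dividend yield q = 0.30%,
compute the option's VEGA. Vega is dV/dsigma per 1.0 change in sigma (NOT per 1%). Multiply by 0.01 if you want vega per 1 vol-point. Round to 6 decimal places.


d1 = 0.3359802415; d2 = -0.2886396429
phi(d1) = 0.3770490875; exp(-qT) = 0.9955101098; exp(-rT) = 0.9748223790
Vega = S * exp(-qT) * phi(d1) * sqrt(T) = 48.1200 * 0.9955101098 * 0.3770490875 * 1.2247448714 = 22.121512

Answer: Vega = 22.121512


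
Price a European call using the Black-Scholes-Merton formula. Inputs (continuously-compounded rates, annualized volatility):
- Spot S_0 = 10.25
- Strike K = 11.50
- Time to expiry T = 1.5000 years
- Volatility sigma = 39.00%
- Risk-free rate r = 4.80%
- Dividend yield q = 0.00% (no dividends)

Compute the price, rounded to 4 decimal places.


Answer: Price = 1.7597

Derivation:
d1 = (ln(S/K) + (r - q + 0.5*sigma^2) * T) / (sigma * sqrt(T)) = 0.14865612
d2 = d1 - sigma * sqrt(T) = -0.32899438
exp(-rT) = 0.93053090; exp(-qT) = 1.00000000
C = S_0 * exp(-qT) * N(d1) - K * exp(-rT) * N(d2)
N(d1) = 0.55908751; N(d2) = 0.37107997
C = 10.2500 * 1.00000000 * 0.55908751 - 11.5000 * 0.93053090 * 0.37107997 = 1.7597


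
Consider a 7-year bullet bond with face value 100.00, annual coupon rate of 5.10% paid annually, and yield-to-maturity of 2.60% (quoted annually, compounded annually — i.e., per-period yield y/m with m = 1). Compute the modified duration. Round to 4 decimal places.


Answer: Modified duration = 5.9803

Derivation:
Coupon per period c = face * coupon_rate / m = 5.100000
Periods per year m = 1; per-period yield y/m = 0.026000
Number of cashflows N = 7
Cashflows (t years, CF_t, discount factor 1/(1+y/m)^(m*t), PV):
  t = 1.0000: CF_t = 5.100000, DF = 0.974659, PV = 4.970760
  t = 2.0000: CF_t = 5.100000, DF = 0.949960, PV = 4.844796
  t = 3.0000: CF_t = 5.100000, DF = 0.925887, PV = 4.722023
  t = 4.0000: CF_t = 5.100000, DF = 0.902424, PV = 4.602362
  t = 5.0000: CF_t = 5.100000, DF = 0.879555, PV = 4.485733
  t = 6.0000: CF_t = 5.100000, DF = 0.857266, PV = 4.372059
  t = 7.0000: CF_t = 105.100000, DF = 0.835542, PV = 87.815502
Price P = sum_t PV_t = 115.813234
First compute Macaulay numerator sum_t t * PV_t:
  t * PV_t at t = 1.0000: 4.970760
  t * PV_t at t = 2.0000: 9.689591
  t * PV_t at t = 3.0000: 14.166069
  t * PV_t at t = 4.0000: 18.409446
  t * PV_t at t = 5.0000: 22.428663
  t * PV_t at t = 6.0000: 26.232354
  t * PV_t at t = 7.0000: 614.708517
Macaulay duration D = 710.605400 / 115.813234 = 6.135788
Modified duration = D / (1 + y/m) = 6.135788 / (1 + 0.026000) = 5.980300


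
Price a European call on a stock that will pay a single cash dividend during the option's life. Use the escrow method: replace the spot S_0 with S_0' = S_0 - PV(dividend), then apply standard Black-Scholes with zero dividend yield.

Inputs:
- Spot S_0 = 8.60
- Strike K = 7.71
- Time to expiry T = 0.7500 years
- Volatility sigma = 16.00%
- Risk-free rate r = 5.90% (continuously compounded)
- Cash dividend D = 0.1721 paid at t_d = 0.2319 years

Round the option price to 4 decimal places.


Answer: Price = 1.1513

Derivation:
PV(D) = D * exp(-r * t_d) = 0.1721 * 0.98641107 = 0.16976135
S_0' = S_0 - PV(D) = 8.6000 - 0.16976135 = 8.43023865
d1 = (ln(S_0'/K) + (r + sigma^2/2)*T) / (sigma*sqrt(T)) = 1.03314589
d2 = d1 - sigma*sqrt(T) = 0.89458183
exp(-rT) = 0.95671475
N(d1) = 0.84923219; N(d2) = 0.81449467
C = S_0' * N(d1) - K * exp(-rT) * N(d2) = 8.43023865 * 0.84923219 - 7.7100 * 0.95671475 * 0.81449467 = 1.1513


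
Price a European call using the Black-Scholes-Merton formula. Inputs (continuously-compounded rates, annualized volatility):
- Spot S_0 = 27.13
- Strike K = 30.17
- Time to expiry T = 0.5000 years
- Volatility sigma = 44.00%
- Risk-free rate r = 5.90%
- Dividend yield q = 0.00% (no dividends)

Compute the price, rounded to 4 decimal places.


Answer: Price = 2.5106

Derivation:
d1 = (ln(S/K) + (r - q + 0.5*sigma^2) * T) / (sigma * sqrt(T)) = -0.09098512
d2 = d1 - sigma * sqrt(T) = -0.40211211
exp(-rT) = 0.97093088; exp(-qT) = 1.00000000
C = S_0 * exp(-qT) * N(d1) - K * exp(-rT) * N(d2)
N(d1) = 0.46375221; N(d2) = 0.34380076
C = 27.1300 * 1.00000000 * 0.46375221 - 30.1700 * 0.97093088 * 0.34380076 = 2.5106


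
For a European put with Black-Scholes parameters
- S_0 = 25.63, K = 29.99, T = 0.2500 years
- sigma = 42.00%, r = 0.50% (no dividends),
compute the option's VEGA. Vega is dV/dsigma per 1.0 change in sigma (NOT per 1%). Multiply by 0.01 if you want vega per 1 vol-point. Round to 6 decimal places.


Answer: Vega = 4.173274

Derivation:
d1 = -0.6371450114; d2 = -0.8471450114
phi(d1) = 0.3256554312; exp(-qT) = 1.0000000000; exp(-rT) = 0.9987507809
Vega = S * exp(-qT) * phi(d1) * sqrt(T) = 25.6300 * 1.0000000000 * 0.3256554312 * 0.5000000000 = 4.173274


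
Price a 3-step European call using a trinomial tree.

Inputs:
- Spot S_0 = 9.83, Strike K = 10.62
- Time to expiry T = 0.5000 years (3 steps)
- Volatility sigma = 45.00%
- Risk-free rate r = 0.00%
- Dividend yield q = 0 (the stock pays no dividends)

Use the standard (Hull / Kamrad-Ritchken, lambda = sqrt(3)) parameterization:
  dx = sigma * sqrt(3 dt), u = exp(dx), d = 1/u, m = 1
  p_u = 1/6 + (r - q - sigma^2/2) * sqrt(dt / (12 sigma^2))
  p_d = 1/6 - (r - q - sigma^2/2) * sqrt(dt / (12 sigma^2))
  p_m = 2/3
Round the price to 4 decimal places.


dt = T/N = 0.166667; dx = sigma*sqrt(3*dt) = 0.318198
u = exp(dx) = 1.374648; d = 1/u = 0.727459
p_u = 0.140150, p_m = 0.666667, p_d = 0.193183
Discount per step: exp(-r*dt) = 1.000000
Stock lattice S(k, j) with j the centered position index:
  k=0: S(0,+0) = 9.8300
  k=1: S(1,-1) = 7.1509; S(1,+0) = 9.8300; S(1,+1) = 13.5128
  k=2: S(2,-2) = 5.2020; S(2,-1) = 7.1509; S(2,+0) = 9.8300; S(2,+1) = 13.5128; S(2,+2) = 18.5753
  k=3: S(3,-3) = 3.7842; S(3,-2) = 5.2020; S(3,-1) = 7.1509; S(3,+0) = 9.8300; S(3,+1) = 13.5128; S(3,+2) = 18.5753; S(3,+3) = 25.5346
Terminal payoffs V(N, j) = max(S_T - K, 0):
  V(3,-3) = 0.000000; V(3,-2) = 0.000000; V(3,-1) = 0.000000; V(3,+0) = 0.000000; V(3,+1) = 2.892795; V(3,+2) = 7.955343; V(3,+3) = 14.914567
Backward induction: V(k, j) = exp(-r*dt) * [p_u * V(k+1, j+1) + p_m * V(k+1, j) + p_d * V(k+1, j-1)]
  V(2,-2) = exp(-r*dt) * [p_u*0.000000 + p_m*0.000000 + p_d*0.000000] = 0.000000
  V(2,-1) = exp(-r*dt) * [p_u*0.000000 + p_m*0.000000 + p_d*0.000000] = 0.000000
  V(2,+0) = exp(-r*dt) * [p_u*2.892795 + p_m*0.000000 + p_d*0.000000] = 0.405426
  V(2,+1) = exp(-r*dt) * [p_u*7.955343 + p_m*2.892795 + p_d*0.000000] = 3.043472
  V(2,+2) = exp(-r*dt) * [p_u*14.914567 + p_m*7.955343 + p_d*2.892795] = 7.952680
  V(1,-1) = exp(-r*dt) * [p_u*0.405426 + p_m*0.000000 + p_d*0.000000] = 0.056820
  V(1,+0) = exp(-r*dt) * [p_u*3.043472 + p_m*0.405426 + p_d*0.000000] = 0.696827
  V(1,+1) = exp(-r*dt) * [p_u*7.952680 + p_m*3.043472 + p_d*0.405426] = 3.221872
  V(0,+0) = exp(-r*dt) * [p_u*3.221872 + p_m*0.696827 + p_d*0.056820] = 0.927074

Answer: Price = V(0,0) = 0.9271


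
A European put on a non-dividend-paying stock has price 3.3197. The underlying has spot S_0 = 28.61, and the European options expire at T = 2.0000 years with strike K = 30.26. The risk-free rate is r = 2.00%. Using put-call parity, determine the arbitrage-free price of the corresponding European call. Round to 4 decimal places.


Put-call parity: C - P = S_0 * exp(-qT) - K * exp(-rT).
S_0 * exp(-qT) = 28.6100 * 1.00000000 = 28.61000000
K * exp(-rT) = 30.2600 * 0.96078944 = 29.07348843
C = P + S*exp(-qT) - K*exp(-rT)
C = 3.3197 + 28.61000000 - 29.07348843 = 2.8562

Answer: Call price = 2.8562


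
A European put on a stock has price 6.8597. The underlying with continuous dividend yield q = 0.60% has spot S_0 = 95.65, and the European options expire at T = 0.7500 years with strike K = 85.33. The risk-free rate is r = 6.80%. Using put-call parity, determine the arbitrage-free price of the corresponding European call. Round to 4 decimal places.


Put-call parity: C - P = S_0 * exp(-qT) - K * exp(-rT).
S_0 * exp(-qT) = 95.6500 * 0.99551011 = 95.22054201
K * exp(-rT) = 85.3300 * 0.95027867 = 81.08727896
C = P + S*exp(-qT) - K*exp(-rT)
C = 6.8597 + 95.22054201 - 81.08727896 = 20.9930

Answer: Call price = 20.9930


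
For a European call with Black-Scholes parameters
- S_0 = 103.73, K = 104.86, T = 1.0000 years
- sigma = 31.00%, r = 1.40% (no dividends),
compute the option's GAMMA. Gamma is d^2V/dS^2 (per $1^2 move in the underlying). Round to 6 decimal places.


d1 = 0.1652104590; d2 = -0.1447895410
phi(d1) = 0.3935347988; exp(-qT) = 1.0000000000; exp(-rT) = 0.9860975443
Gamma = exp(-qT) * phi(d1) / (S * sigma * sqrt(T)) = 1.0000000000 * 0.3935347988 / (103.7300 * 0.3100 * 1.0000000000) = 0.012238

Answer: Gamma = 0.012238


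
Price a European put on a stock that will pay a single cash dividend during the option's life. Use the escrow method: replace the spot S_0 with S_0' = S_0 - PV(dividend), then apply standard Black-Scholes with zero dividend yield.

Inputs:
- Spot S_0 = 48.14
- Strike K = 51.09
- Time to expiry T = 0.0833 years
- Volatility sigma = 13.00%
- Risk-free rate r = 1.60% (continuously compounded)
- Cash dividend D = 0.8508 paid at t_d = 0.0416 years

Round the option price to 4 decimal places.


PV(D) = D * exp(-r * t_d) = 0.8508 * 0.99933462 = 0.85023390
S_0' = S_0 - PV(D) = 48.1400 - 0.85023390 = 47.28976610
d1 = (ln(S_0'/K) + (r + sigma^2/2)*T) / (sigma*sqrt(T)) = -2.00580127
d2 = d1 - sigma*sqrt(T) = -2.04332153
exp(-rT) = 0.99866809
N(-d1) = 0.97756127; N(-d2) = 0.97948969
P = K * exp(-rT) * N(-d2) - S_0' * N(-d1) = 51.0900 * 0.99866809 * 0.97948969 - 47.28976610 * 0.97756127 = 3.7468

Answer: Price = 3.7468


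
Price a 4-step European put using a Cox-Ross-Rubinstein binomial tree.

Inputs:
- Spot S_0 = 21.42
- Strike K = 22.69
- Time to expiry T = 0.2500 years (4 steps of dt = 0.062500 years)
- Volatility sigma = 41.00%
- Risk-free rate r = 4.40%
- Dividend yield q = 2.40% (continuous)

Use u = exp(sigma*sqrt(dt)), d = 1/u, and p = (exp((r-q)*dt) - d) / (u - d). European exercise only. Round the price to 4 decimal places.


dt = T/N = 0.062500
u = exp(sigma*sqrt(dt)) = 1.107937; d = 1/u = 0.902578
p = (exp((r-q)*dt) - d) / (u - d) = 0.480488
Discount per step: exp(-r*dt) = 0.997254
Stock lattice S(k, i) with i counting down-moves:
  k=0: S(0,0) = 21.4200
  k=1: S(1,0) = 23.7320; S(1,1) = 19.3332
  k=2: S(2,0) = 26.2936; S(2,1) = 21.4200; S(2,2) = 17.4497
  k=3: S(3,0) = 29.1316; S(3,1) = 23.7320; S(3,2) = 19.3332; S(3,3) = 15.7498
  k=4: S(4,0) = 32.2760; S(4,1) = 26.2936; S(4,2) = 21.4200; S(4,3) = 17.4497; S(4,4) = 14.2154
Terminal payoffs V(N, i) = max(K - S_T, 0):
  V(4,0) = 0.000000; V(4,1) = 0.000000; V(4,2) = 1.270000; V(4,3) = 5.240254; V(4,4) = 8.474612
Backward induction: V(k, i) = exp(-r*dt) * [p * V(k+1, i) + (1-p) * V(k+1, i+1)].
  V(3,0) = exp(-r*dt) * [p*0.000000 + (1-p)*0.000000] = 0.000000
  V(3,1) = exp(-r*dt) * [p*0.000000 + (1-p)*1.270000] = 0.657968
  V(3,2) = exp(-r*dt) * [p*1.270000 + (1-p)*5.240254] = 3.323442
  V(3,3) = exp(-r*dt) * [p*5.240254 + (1-p)*8.474612] = 6.901536
  V(2,0) = exp(-r*dt) * [p*0.000000 + (1-p)*0.657968] = 0.340884
  V(2,1) = exp(-r*dt) * [p*0.657968 + (1-p)*3.323442] = 2.037104
  V(2,2) = exp(-r*dt) * [p*3.323442 + (1-p)*6.901536] = 5.168073
  V(1,0) = exp(-r*dt) * [p*0.340884 + (1-p)*2.037104] = 1.218734
  V(1,1) = exp(-r*dt) * [p*2.037104 + (1-p)*5.168073] = 3.653618
  V(0,0) = exp(-r*dt) * [p*1.218734 + (1-p)*3.653618] = 2.476865

Answer: Price = V(0,0) = 2.4769


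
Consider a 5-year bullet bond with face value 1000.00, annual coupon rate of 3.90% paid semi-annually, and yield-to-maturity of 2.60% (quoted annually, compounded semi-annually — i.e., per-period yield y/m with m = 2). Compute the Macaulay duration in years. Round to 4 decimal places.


Answer: Macaulay duration = 4.6053 years

Derivation:
Coupon per period c = face * coupon_rate / m = 19.500000
Periods per year m = 2; per-period yield y/m = 0.013000
Number of cashflows N = 10
Cashflows (t years, CF_t, discount factor 1/(1+y/m)^(m*t), PV):
  t = 0.5000: CF_t = 19.500000, DF = 0.987167, PV = 19.249753
  t = 1.0000: CF_t = 19.500000, DF = 0.974498, PV = 19.002718
  t = 1.5000: CF_t = 19.500000, DF = 0.961992, PV = 18.758853
  t = 2.0000: CF_t = 19.500000, DF = 0.949647, PV = 18.518117
  t = 2.5000: CF_t = 19.500000, DF = 0.937460, PV = 18.280471
  t = 3.0000: CF_t = 19.500000, DF = 0.925429, PV = 18.045875
  t = 3.5000: CF_t = 19.500000, DF = 0.913553, PV = 17.814289
  t = 4.0000: CF_t = 19.500000, DF = 0.901829, PV = 17.585675
  t = 4.5000: CF_t = 19.500000, DF = 0.890256, PV = 17.359995
  t = 5.0000: CF_t = 1019.500000, DF = 0.878831, PV = 895.968573
Price P = sum_t PV_t = 1060.584319
Macaulay numerator sum_t t * PV_t:
  t * PV_t at t = 0.5000: 9.624877
  t * PV_t at t = 1.0000: 19.002718
  t * PV_t at t = 1.5000: 28.138279
  t * PV_t at t = 2.0000: 37.036235
  t * PV_t at t = 2.5000: 45.701178
  t * PV_t at t = 3.0000: 54.137624
  t * PV_t at t = 3.5000: 62.350012
  t * PV_t at t = 4.0000: 70.342701
  t * PV_t at t = 4.5000: 78.119979
  t * PV_t at t = 5.0000: 4479.842864
Macaulay duration D = (sum_t t * PV_t) / P = 4884.296466 / 1060.584319 = 4.605288


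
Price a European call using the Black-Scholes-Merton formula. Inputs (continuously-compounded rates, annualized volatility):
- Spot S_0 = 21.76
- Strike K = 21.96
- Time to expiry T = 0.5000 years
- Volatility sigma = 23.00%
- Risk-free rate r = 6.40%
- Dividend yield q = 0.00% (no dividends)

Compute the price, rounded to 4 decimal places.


Answer: Price = 1.6539

Derivation:
d1 = (ln(S/K) + (r - q + 0.5*sigma^2) * T) / (sigma * sqrt(T)) = 0.22182127
d2 = d1 - sigma * sqrt(T) = 0.05918672
exp(-rT) = 0.96850658; exp(-qT) = 1.00000000
C = S_0 * exp(-qT) * N(d1) - K * exp(-rT) * N(d2)
N(d1) = 0.58777349; N(d2) = 0.52359830
C = 21.7600 * 1.00000000 * 0.58777349 - 21.9600 * 0.96850658 * 0.52359830 = 1.6539


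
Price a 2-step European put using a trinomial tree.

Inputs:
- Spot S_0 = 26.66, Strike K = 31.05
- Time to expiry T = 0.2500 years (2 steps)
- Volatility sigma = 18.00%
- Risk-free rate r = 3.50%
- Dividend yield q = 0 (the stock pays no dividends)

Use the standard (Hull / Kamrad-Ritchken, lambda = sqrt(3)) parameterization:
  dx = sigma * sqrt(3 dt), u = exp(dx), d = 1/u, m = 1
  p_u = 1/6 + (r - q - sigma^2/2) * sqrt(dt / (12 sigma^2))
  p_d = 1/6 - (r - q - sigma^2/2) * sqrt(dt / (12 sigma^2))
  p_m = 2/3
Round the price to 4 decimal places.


dt = T/N = 0.125000; dx = sigma*sqrt(3*dt) = 0.110227
u = exp(dx) = 1.116532; d = 1/u = 0.895631
p_u = 0.177326, p_m = 0.666667, p_d = 0.156007
Discount per step: exp(-r*dt) = 0.995635
Stock lattice S(k, j) with j the centered position index:
  k=0: S(0,+0) = 26.6600
  k=1: S(1,-1) = 23.8775; S(1,+0) = 26.6600; S(1,+1) = 29.7667
  k=2: S(2,-2) = 21.3854; S(2,-1) = 23.8775; S(2,+0) = 26.6600; S(2,+1) = 29.7667; S(2,+2) = 33.2355
Terminal payoffs V(N, j) = max(K - S_T, 0):
  V(2,-2) = 9.664562; V(2,-1) = 7.172484; V(2,+0) = 4.390000; V(2,+1) = 1.283269; V(2,+2) = 0.000000
Backward induction: V(k, j) = exp(-r*dt) * [p_u * V(k+1, j+1) + p_m * V(k+1, j) + p_d * V(k+1, j-1)]
  V(1,-1) = exp(-r*dt) * [p_u*4.390000 + p_m*7.172484 + p_d*9.664562] = 7.037003
  V(1,+0) = exp(-r*dt) * [p_u*1.283269 + p_m*4.390000 + p_d*7.172484] = 4.254527
  V(1,+1) = exp(-r*dt) * [p_u*0.000000 + p_m*1.283269 + p_d*4.390000] = 1.533658
  V(0,+0) = exp(-r*dt) * [p_u*1.533658 + p_m*4.254527 + p_d*7.037003] = 4.187768

Answer: Price = V(0,0) = 4.1878


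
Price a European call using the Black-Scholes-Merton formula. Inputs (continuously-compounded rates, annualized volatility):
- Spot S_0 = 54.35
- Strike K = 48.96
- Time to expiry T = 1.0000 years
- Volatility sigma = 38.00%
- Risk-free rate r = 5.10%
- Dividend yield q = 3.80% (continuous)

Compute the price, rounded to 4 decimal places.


Answer: Price = 10.6949

Derivation:
d1 = (ln(S/K) + (r - q + 0.5*sigma^2) * T) / (sigma * sqrt(T)) = 0.49905520
d2 = d1 - sigma * sqrt(T) = 0.11905520
exp(-rT) = 0.95027867; exp(-qT) = 0.96271294
C = S_0 * exp(-qT) * N(d1) - K * exp(-rT) * N(d2)
N(d1) = 0.69112975; N(d2) = 0.54738419
C = 54.3500 * 0.96271294 * 0.69112975 - 48.9600 * 0.95027867 * 0.54738419 = 10.6949


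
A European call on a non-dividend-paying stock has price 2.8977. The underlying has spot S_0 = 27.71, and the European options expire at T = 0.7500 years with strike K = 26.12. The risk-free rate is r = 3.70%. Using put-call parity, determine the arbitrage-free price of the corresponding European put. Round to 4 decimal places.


Put-call parity: C - P = S_0 * exp(-qT) - K * exp(-rT).
S_0 * exp(-qT) = 27.7100 * 1.00000000 = 27.71000000
K * exp(-rT) = 26.1200 * 0.97263149 = 25.40513463
P = C - S*exp(-qT) + K*exp(-rT)
P = 2.8977 - 27.71000000 + 25.40513463 = 0.5928

Answer: Put price = 0.5928


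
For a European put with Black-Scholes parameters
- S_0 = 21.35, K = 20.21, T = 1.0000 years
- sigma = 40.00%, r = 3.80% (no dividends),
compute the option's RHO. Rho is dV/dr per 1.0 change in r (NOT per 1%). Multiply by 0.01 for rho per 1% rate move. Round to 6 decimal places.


d1 = 0.4321855206; d2 = 0.0321855206
phi(d1) = 0.3633710846; exp(-qT) = 1.0000000000; exp(-rT) = 0.9627129409
N(-d2) = 0.4871620515
Rho = -K*T*exp(-rT)*N(-d2) = -20.2100 * 1.0000 * 0.9627129409 * 0.4871620515 = -9.478434

Answer: Rho = -9.478434


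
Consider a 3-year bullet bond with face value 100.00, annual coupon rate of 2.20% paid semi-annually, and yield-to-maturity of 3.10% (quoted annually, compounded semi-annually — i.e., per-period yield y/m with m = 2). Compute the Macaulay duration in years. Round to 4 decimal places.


Answer: Macaulay duration = 2.9183 years

Derivation:
Coupon per period c = face * coupon_rate / m = 1.100000
Periods per year m = 2; per-period yield y/m = 0.015500
Number of cashflows N = 6
Cashflows (t years, CF_t, discount factor 1/(1+y/m)^(m*t), PV):
  t = 0.5000: CF_t = 1.100000, DF = 0.984737, PV = 1.083210
  t = 1.0000: CF_t = 1.100000, DF = 0.969706, PV = 1.066677
  t = 1.5000: CF_t = 1.100000, DF = 0.954905, PV = 1.050396
  t = 2.0000: CF_t = 1.100000, DF = 0.940330, PV = 1.034363
  t = 2.5000: CF_t = 1.100000, DF = 0.925977, PV = 1.018575
  t = 3.0000: CF_t = 101.100000, DF = 0.911844, PV = 92.187405
Price P = sum_t PV_t = 97.440625
Macaulay numerator sum_t t * PV_t:
  t * PV_t at t = 0.5000: 0.541605
  t * PV_t at t = 1.0000: 1.066677
  t * PV_t at t = 1.5000: 1.575593
  t * PV_t at t = 2.0000: 2.068726
  t * PV_t at t = 2.5000: 2.546438
  t * PV_t at t = 3.0000: 276.562214
Macaulay duration D = (sum_t t * PV_t) / P = 284.361253 / 97.440625 = 2.918303


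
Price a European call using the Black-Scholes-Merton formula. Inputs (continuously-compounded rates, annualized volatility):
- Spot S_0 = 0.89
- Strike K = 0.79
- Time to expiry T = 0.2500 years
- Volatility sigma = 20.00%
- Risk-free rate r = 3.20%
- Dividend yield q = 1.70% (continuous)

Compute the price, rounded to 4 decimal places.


d1 = (ln(S/K) + (r - q + 0.5*sigma^2) * T) / (sigma * sqrt(T)) = 1.27938517
d2 = d1 - sigma * sqrt(T) = 1.17938517
exp(-rT) = 0.99203191; exp(-qT) = 0.99575902
C = S_0 * exp(-qT) * N(d1) - K * exp(-rT) * N(d2)
N(d1) = 0.89961927; N(d2) = 0.88087758
C = 0.8900 * 0.99575902 * 0.89961927 - 0.7900 * 0.99203191 * 0.88087758 = 0.1069

Answer: Price = 0.1069


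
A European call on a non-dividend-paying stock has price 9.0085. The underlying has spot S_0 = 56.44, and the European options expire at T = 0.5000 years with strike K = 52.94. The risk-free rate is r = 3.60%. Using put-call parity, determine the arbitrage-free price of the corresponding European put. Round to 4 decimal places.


Put-call parity: C - P = S_0 * exp(-qT) - K * exp(-rT).
S_0 * exp(-qT) = 56.4400 * 1.00000000 = 56.44000000
K * exp(-rT) = 52.9400 * 0.98216103 = 51.99560505
P = C - S*exp(-qT) + K*exp(-rT)
P = 9.0085 - 56.44000000 + 51.99560505 = 4.5641

Answer: Put price = 4.5641


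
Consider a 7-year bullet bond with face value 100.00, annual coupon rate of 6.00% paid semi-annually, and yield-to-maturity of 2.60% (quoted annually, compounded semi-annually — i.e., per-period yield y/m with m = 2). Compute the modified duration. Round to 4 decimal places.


Coupon per period c = face * coupon_rate / m = 3.000000
Periods per year m = 2; per-period yield y/m = 0.013000
Number of cashflows N = 14
Cashflows (t years, CF_t, discount factor 1/(1+y/m)^(m*t), PV):
  t = 0.5000: CF_t = 3.000000, DF = 0.987167, PV = 2.961500
  t = 1.0000: CF_t = 3.000000, DF = 0.974498, PV = 2.923495
  t = 1.5000: CF_t = 3.000000, DF = 0.961992, PV = 2.885977
  t = 2.0000: CF_t = 3.000000, DF = 0.949647, PV = 2.848941
  t = 2.5000: CF_t = 3.000000, DF = 0.937460, PV = 2.812380
  t = 3.0000: CF_t = 3.000000, DF = 0.925429, PV = 2.776288
  t = 3.5000: CF_t = 3.000000, DF = 0.913553, PV = 2.740660
  t = 4.0000: CF_t = 3.000000, DF = 0.901829, PV = 2.705488
  t = 4.5000: CF_t = 3.000000, DF = 0.890256, PV = 2.670769
  t = 5.0000: CF_t = 3.000000, DF = 0.878831, PV = 2.636494
  t = 5.5000: CF_t = 3.000000, DF = 0.867553, PV = 2.602660
  t = 6.0000: CF_t = 3.000000, DF = 0.856420, PV = 2.569259
  t = 6.5000: CF_t = 3.000000, DF = 0.845429, PV = 2.536287
  t = 7.0000: CF_t = 103.000000, DF = 0.834580, PV = 85.961699
Price P = sum_t PV_t = 121.631898
First compute Macaulay numerator sum_t t * PV_t:
  t * PV_t at t = 0.5000: 1.480750
  t * PV_t at t = 1.0000: 2.923495
  t * PV_t at t = 1.5000: 4.328966
  t * PV_t at t = 2.0000: 5.697882
  t * PV_t at t = 2.5000: 7.030950
  t * PV_t at t = 3.0000: 8.328865
  t * PV_t at t = 3.5000: 9.592309
  t * PV_t at t = 4.0000: 10.821954
  t * PV_t at t = 4.5000: 12.018458
  t * PV_t at t = 5.0000: 13.182470
  t * PV_t at t = 5.5000: 14.314627
  t * PV_t at t = 6.0000: 15.415555
  t * PV_t at t = 6.5000: 16.485868
  t * PV_t at t = 7.0000: 601.731892
Macaulay duration D = 723.354043 / 121.631898 = 5.947075
Modified duration = D / (1 + y/m) = 5.947075 / (1 + 0.013000) = 5.870755

Answer: Modified duration = 5.8708


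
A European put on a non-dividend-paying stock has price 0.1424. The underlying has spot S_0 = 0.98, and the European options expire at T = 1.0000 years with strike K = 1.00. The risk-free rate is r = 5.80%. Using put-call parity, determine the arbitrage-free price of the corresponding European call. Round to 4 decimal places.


Answer: Call price = 0.1788

Derivation:
Put-call parity: C - P = S_0 * exp(-qT) - K * exp(-rT).
S_0 * exp(-qT) = 0.9800 * 1.00000000 = 0.98000000
K * exp(-rT) = 1.0000 * 0.94364995 = 0.94364995
C = P + S*exp(-qT) - K*exp(-rT)
C = 0.1424 + 0.98000000 - 0.94364995 = 0.1788


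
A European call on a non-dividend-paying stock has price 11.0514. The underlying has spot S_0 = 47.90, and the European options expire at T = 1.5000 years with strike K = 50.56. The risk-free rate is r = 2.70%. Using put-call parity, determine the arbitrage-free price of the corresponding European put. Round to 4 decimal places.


Answer: Put price = 11.7046

Derivation:
Put-call parity: C - P = S_0 * exp(-qT) - K * exp(-rT).
S_0 * exp(-qT) = 47.9000 * 1.00000000 = 47.90000000
K * exp(-rT) = 50.5600 * 0.96030916 = 48.55323136
P = C - S*exp(-qT) + K*exp(-rT)
P = 11.0514 - 47.90000000 + 48.55323136 = 11.7046


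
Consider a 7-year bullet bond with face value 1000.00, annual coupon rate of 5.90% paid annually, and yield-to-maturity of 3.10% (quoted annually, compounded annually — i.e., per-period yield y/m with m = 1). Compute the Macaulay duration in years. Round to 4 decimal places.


Coupon per period c = face * coupon_rate / m = 59.000000
Periods per year m = 1; per-period yield y/m = 0.031000
Number of cashflows N = 7
Cashflows (t years, CF_t, discount factor 1/(1+y/m)^(m*t), PV):
  t = 1.0000: CF_t = 59.000000, DF = 0.969932, PV = 57.225994
  t = 2.0000: CF_t = 59.000000, DF = 0.940768, PV = 55.505329
  t = 3.0000: CF_t = 59.000000, DF = 0.912481, PV = 53.836401
  t = 4.0000: CF_t = 59.000000, DF = 0.885045, PV = 52.217653
  t = 5.0000: CF_t = 59.000000, DF = 0.858434, PV = 50.647578
  t = 6.0000: CF_t = 59.000000, DF = 0.832622, PV = 49.124712
  t = 7.0000: CF_t = 1059.000000, DF = 0.807587, PV = 855.234680
Price P = sum_t PV_t = 1173.792347
Macaulay numerator sum_t t * PV_t:
  t * PV_t at t = 1.0000: 57.225994
  t * PV_t at t = 2.0000: 111.010658
  t * PV_t at t = 3.0000: 161.509202
  t * PV_t at t = 4.0000: 208.870613
  t * PV_t at t = 5.0000: 253.237892
  t * PV_t at t = 6.0000: 294.748274
  t * PV_t at t = 7.0000: 5986.642757
Macaulay duration D = (sum_t t * PV_t) / P = 7073.245390 / 1173.792347 = 6.025977

Answer: Macaulay duration = 6.0260 years
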